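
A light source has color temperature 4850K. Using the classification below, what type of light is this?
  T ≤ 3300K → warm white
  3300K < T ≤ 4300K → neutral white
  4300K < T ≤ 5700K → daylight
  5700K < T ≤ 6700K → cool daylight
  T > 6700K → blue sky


Temperature: 4850K
4300K < 4850K ≤ 5700K → daylight
Classification: daylight


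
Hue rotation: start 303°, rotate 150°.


New hue = (H + rotation) mod 360
New hue = (303 + 150) mod 360
= 453 mod 360
= 93°


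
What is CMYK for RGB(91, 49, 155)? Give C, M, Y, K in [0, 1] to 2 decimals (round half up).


R'=91/255≈0.3569, G'=49/255≈0.1922, B'=155/255≈0.6078
K = 1 - max(R',G',B') = 1 - 155/255 = 100/255 = 0.39215… → 0.39
(1-R'-K)/(1-K) simplifies to (max-R)/max with max = 155:
C = (155-91)/155 = 64/155 = 0.41290… → 0.41
M = (155-49)/155 = 106/155 = 0.68387… → 0.68
Y = (155-155)/155 = 0/155 = 0 → 0.00
= CMYK(0.41, 0.68, 0.00, 0.39)


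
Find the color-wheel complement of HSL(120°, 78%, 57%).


Complement = opposite side of color wheel = hue + 180°
H' = (120 + 180) mod 360 = 300°
S and L unchanged.
= HSL(300°, 78%, 57%)


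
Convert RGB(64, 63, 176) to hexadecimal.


R = 64 → 40 (hex)
G = 63 → 3F (hex)
B = 176 → B0 (hex)
Hex = #403FB0


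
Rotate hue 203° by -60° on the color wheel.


New hue = (H + rotation) mod 360
New hue = (203 -60) mod 360
= 143 mod 360
= 143°


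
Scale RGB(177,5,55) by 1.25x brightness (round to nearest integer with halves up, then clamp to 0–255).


Multiply each channel by 1.25, round half up, clamp to [0, 255]
R: 177×1.25 = 221.25 → round → 221
G: 5×1.25 = 6.25 → round → 6
B: 55×1.25 = 68.75 → round → 69
= RGB(221, 6, 69)


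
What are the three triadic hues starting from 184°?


Triadic: equally spaced at 120° intervals
H1 = 184°
H2 = (184 + 120) mod 360 = 304°
H3 = (184 + 240) mod 360 = 64°
Triadic = 184°, 304°, 64°


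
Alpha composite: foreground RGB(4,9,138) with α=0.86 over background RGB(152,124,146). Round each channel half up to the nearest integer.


C = α×F + (1-α)×B, with 1-α = 0.14
R: 0.86×4 + 0.14×152 = 3.44 + 21.28 = 24.72 → 25
G: 0.86×9 + 0.14×124 = 7.74 + 17.36 = 25.10 → 25
B: 0.86×138 + 0.14×146 = 118.68 + 20.44 = 139.12 → 139
= RGB(25, 25, 139)


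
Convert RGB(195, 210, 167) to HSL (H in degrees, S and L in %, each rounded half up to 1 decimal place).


Normalize: R'=195/255≈0.7647, G'=210/255≈0.8235, B'=167/255≈0.6549
Max=210/255, Min=167/255, Δ=Max-Min=43/255
L = (Max+Min)/2 = (210+167)/510 = 377/510 = 0.73921… → L = 73.9%
L > 0.5 → S = Δ/(2-Max-Min) = 43/(510-210-167) = 43/133 = 0.32330… → S = 32.3%
(the 1/255 factors cancel in S and H, so raw channel differences can be used)
Max is G' → H = 60 × ((B-R)/Δ + 2) = 60 × ((167-195)/43 + 2)
  -28/43 + 2 = -0.6511… + 2 = 1.3488…
  H = 60 × 1.3488… = 80.930…° → H = 80.9°
= HSL(80.9°, 32.3%, 73.9%)


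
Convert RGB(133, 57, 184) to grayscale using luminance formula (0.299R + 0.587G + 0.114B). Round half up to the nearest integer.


Gray = 0.299×R + 0.587×G + 0.114×B
Gray = 0.299×133 + 0.587×57 + 0.114×184
Gray = 39.767 + 33.459 + 20.976
Gray = 94.202 → round half up → 94
Gray = 94


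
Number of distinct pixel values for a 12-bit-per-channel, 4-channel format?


Total bits = 12 bits/channel × 4 channels = 48 bits
Distinct pixel values = 2^48
= 281,474,976,710,656 pixel values


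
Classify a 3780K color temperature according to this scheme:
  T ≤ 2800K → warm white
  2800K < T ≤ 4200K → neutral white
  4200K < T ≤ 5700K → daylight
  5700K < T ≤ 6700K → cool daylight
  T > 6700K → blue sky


Temperature: 3780K
2800K < 3780K ≤ 4200K → neutral white
Classification: neutral white


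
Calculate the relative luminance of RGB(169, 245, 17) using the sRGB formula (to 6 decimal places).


Linearize each channel (sRGB transfer function): c = v/255; c_lin = c/12.92 if c ≤ 0.04045, else ((c+0.055)/1.055)^2.4
  R: 169/255 ≈ 0.662745 > 0.04045 → ((0.662745+0.055)/1.055)^2.4 ≈ 0.396755
  G: 245/255 ≈ 0.960784 > 0.04045 → ((0.960784+0.055)/1.055)^2.4 ≈ 0.913099
  B: 17/255 ≈ 0.066667 > 0.04045 → ((0.066667+0.055)/1.055)^2.4 ≈ 0.005605
R_lin = 0.396755, G_lin = 0.913099, B_lin = 0.005605
L = 0.2126×R + 0.7152×G + 0.0722×B
L = 0.2126×0.396755 + 0.7152×0.913099 + 0.0722×0.005605
L ≈ 0.737803


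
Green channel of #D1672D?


Color: #D1672D
R = D1 = 209
G = 67 = 103
B = 2D = 45
Green = 103


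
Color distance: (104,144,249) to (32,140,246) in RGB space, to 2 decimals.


d = √[(R₁-R₂)² + (G₁-G₂)² + (B₁-B₂)²]
d = √[(104-32)² + (144-140)² + (249-246)²]
d = √[5184 + 16 + 9]
d = √5209
d ≈ 72.17


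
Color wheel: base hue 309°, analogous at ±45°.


Base hue: 309°
Left analog: (309 - 45) mod 360 = 264°
Right analog: (309 + 45) mod 360 = 354°
Analogous hues = 264° and 354°


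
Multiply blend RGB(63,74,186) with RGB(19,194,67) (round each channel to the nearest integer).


Multiply: C = A×B/255, rounded to nearest integer
R: 63×19/255 = 1197/255 ≈ 4.694 → 5
G: 74×194/255 = 14356/255 ≈ 56.298 → 56
B: 186×67/255 = 12462/255 ≈ 48.871 → 49
= RGB(5, 56, 49)


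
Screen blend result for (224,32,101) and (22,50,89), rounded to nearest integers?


Screen: C = 255 - (255-A)×(255-B)/255, rounded to nearest integer
R: 255 - (255-224)×(255-22)/255 = 255 - 7223/255 ≈ 255 - 28.325 = 226.675 → 227
G: 255 - (255-32)×(255-50)/255 = 255 - 45715/255 ≈ 255 - 179.275 = 75.725 → 76
B: 255 - (255-101)×(255-89)/255 = 255 - 25564/255 ≈ 255 - 100.251 = 154.749 → 155
= RGB(227, 76, 155)


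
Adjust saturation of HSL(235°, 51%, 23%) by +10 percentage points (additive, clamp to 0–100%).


Original S = 51%
Adjustment = +10 percentage points
New S = 51 + (10) = 61
Clamp to [0, 100] → 61
= HSL(235°, 61%, 23%)


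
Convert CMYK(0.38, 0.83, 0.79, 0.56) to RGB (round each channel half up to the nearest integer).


R = 255 × (1-C) × (1-K) = 255 × 0.62 × 0.44 = 69.564 → 70
G = 255 × (1-M) × (1-K) = 255 × 0.17 × 0.44 = 19.074 → 19
B = 255 × (1-Y) × (1-K) = 255 × 0.21 × 0.44 = 23.562 → 24
= RGB(70, 19, 24)


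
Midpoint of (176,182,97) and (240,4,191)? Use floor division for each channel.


Midpoint: each channel = ⌊(C₁+C₂)/2⌋
R: ⌊(176+240)/2⌋ = 208
G: ⌊(182+4)/2⌋ = 93
B: ⌊(97+191)/2⌋ = 144
= RGB(208, 93, 144)


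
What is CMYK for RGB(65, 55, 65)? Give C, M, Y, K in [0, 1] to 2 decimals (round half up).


R'=65/255≈0.2549, G'=55/255≈0.2157, B'=65/255≈0.2549
K = 1 - max(R',G',B') = 1 - 65/255 = 190/255 = 0.74509… → 0.75
(1-R'-K)/(1-K) simplifies to (max-R)/max with max = 65:
C = (65-65)/65 = 0/65 = 0 → 0.00
M = (65-55)/65 = 10/65 = 0.15384… → 0.15
Y = (65-65)/65 = 0/65 = 0 → 0.00
= CMYK(0.00, 0.15, 0.00, 0.75)


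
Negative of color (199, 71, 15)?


Invert: (255-R, 255-G, 255-B)
R: 255-199 = 56
G: 255-71 = 184
B: 255-15 = 240
= RGB(56, 184, 240)


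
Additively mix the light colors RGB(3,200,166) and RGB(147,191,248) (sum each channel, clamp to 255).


Additive: each channel = min(255, C₁+C₂)
R: 3+147 = 150 → 150
G: 200+191 = 391 → 255
B: 166+248 = 414 → 255
= RGB(150, 255, 255)


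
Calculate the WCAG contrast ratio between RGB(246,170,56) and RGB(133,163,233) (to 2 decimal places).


Linearize each sRGB channel c=v/255: c/12.92 if c ≤ 0.04045 else ((c+0.055)/1.055)^2.4
L = 0.2126×R_lin + 0.7152×G_lin + 0.0722×B_lin
Color 1 (246,170,56):
  R=246: 246/255≈0.9647 > 0.04045 → ((0.9647+0.055)/1.055)^2.4 ≈ 0.92158
  G=170: 170/255≈0.6667 > 0.04045 → ((0.6667+0.055)/1.055)^2.4 ≈ 0.40198
  B=56: 56/255≈0.2196 > 0.04045 → ((0.2196+0.055)/1.055)^2.4 ≈ 0.03955
  L1 = 0.2126×0.92158 + 0.7152×0.40198 + 0.0722×0.03955 ≈ 0.48628
Color 2 (133,163,233):
  R=133: 133/255≈0.5216 > 0.04045 → ((0.5216+0.055)/1.055)^2.4 ≈ 0.23455
  G=163: 163/255≈0.6392 > 0.04045 → ((0.6392+0.055)/1.055)^2.4 ≈ 0.36625
  B=233: 233/255≈0.9137 > 0.04045 → ((0.9137+0.055)/1.055)^2.4 ≈ 0.81485
  L2 = 0.2126×0.23455 + 0.7152×0.36625 + 0.0722×0.81485 ≈ 0.37064
Lighter = 0.48628, Darker = 0.37064
Ratio = (L_lighter + 0.05) / (L_darker + 0.05)
Ratio = (0.48628 + 0.05) / (0.37064 + 0.05) = 0.53628 / 0.42064 ≈ 1.2749
Ratio ≈ 1.27:1


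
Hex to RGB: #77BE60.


77 → 119 (R)
BE → 190 (G)
60 → 96 (B)
= RGB(119, 190, 96)


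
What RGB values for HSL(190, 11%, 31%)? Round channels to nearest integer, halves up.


H=190°, S=0.11, L=0.31
C = (1-|2L-1|)×S = (1-|-0.38|)×0.11 = 0.0682
H' = H/60 = 190/60 ≈ 3.1667; X = C×(1-|H' mod 2 - 1|) ≈ 0.0568
m = L - C/2 = 0.31 - 0.0341 = 0.2759
Sector ⌊H'⌋ = 3 → (R',G',B') = (0.0, ≈0.0568, 0.0682)
RGB = ((R'+m)×255, (G'+m)×255, (B'+m)×255) = (70.3545, 84.847, 87.7455)
Round half up → RGB(70, 85, 88)


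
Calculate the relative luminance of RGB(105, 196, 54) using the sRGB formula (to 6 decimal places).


Linearize each channel (sRGB transfer function): c = v/255; c_lin = c/12.92 if c ≤ 0.04045, else ((c+0.055)/1.055)^2.4
  R: 105/255 ≈ 0.411765 > 0.04045 → ((0.411765+0.055)/1.055)^2.4 ≈ 0.141263
  G: 196/255 ≈ 0.768627 > 0.04045 → ((0.768627+0.055)/1.055)^2.4 ≈ 0.552011
  B: 54/255 ≈ 0.211765 > 0.04045 → ((0.211765+0.055)/1.055)^2.4 ≈ 0.036889
R_lin = 0.141263, G_lin = 0.552011, B_lin = 0.036889
L = 0.2126×R + 0.7152×G + 0.0722×B
L = 0.2126×0.141263 + 0.7152×0.552011 + 0.0722×0.036889
L ≈ 0.427495


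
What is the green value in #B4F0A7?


Color: #B4F0A7
R = B4 = 180
G = F0 = 240
B = A7 = 167
Green = 240


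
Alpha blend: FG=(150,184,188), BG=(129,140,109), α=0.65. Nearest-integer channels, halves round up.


C = α×F + (1-α)×B, with 1-α = 0.35
R: 0.65×150 + 0.35×129 = 97.50 + 45.15 = 142.65 → 143
G: 0.65×184 + 0.35×140 = 119.60 + 49.00 = 168.60 → 169
B: 0.65×188 + 0.35×109 = 122.20 + 38.15 = 160.35 → 160
= RGB(143, 169, 160)


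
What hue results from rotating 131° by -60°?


New hue = (H + rotation) mod 360
New hue = (131 -60) mod 360
= 71 mod 360
= 71°


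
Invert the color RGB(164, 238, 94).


Invert: (255-R, 255-G, 255-B)
R: 255-164 = 91
G: 255-238 = 17
B: 255-94 = 161
= RGB(91, 17, 161)


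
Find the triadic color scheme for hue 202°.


Triadic: equally spaced at 120° intervals
H1 = 202°
H2 = (202 + 120) mod 360 = 322°
H3 = (202 + 240) mod 360 = 82°
Triadic = 202°, 322°, 82°


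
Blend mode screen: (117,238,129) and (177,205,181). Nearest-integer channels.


Screen: C = 255 - (255-A)×(255-B)/255, rounded to nearest integer
R: 255 - (255-117)×(255-177)/255 = 255 - 10764/255 ≈ 255 - 42.212 = 212.788 → 213
G: 255 - (255-238)×(255-205)/255 = 255 - 850/255 ≈ 255 - 3.333 = 251.667 → 252
B: 255 - (255-129)×(255-181)/255 = 255 - 9324/255 ≈ 255 - 36.565 = 218.435 → 218
= RGB(213, 252, 218)


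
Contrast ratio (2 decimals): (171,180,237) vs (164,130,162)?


Linearize each sRGB channel c=v/255: c/12.92 if c ≤ 0.04045 else ((c+0.055)/1.055)^2.4
L = 0.2126×R_lin + 0.7152×G_lin + 0.0722×B_lin
Color 1 (171,180,237):
  R=171: 171/255≈0.6706 > 0.04045 → ((0.6706+0.055)/1.055)^2.4 ≈ 0.40724
  G=180: 180/255≈0.7059 > 0.04045 → ((0.7059+0.055)/1.055)^2.4 ≈ 0.45641
  B=237: 237/255≈0.9294 > 0.04045 → ((0.9294+0.055)/1.055)^2.4 ≈ 0.84687
  L1 = 0.2126×0.40724 + 0.7152×0.45641 + 0.0722×0.84687 ≈ 0.47415
Color 2 (164,130,162):
  R=164: 164/255≈0.6431 > 0.04045 → ((0.6431+0.055)/1.055)^2.4 ≈ 0.37124
  G=130: 130/255≈0.5098 > 0.04045 → ((0.5098+0.055)/1.055)^2.4 ≈ 0.22323
  B=162: 162/255≈0.6353 > 0.04045 → ((0.6353+0.055)/1.055)^2.4 ≈ 0.36131
  L2 = 0.2126×0.37124 + 0.7152×0.22323 + 0.0722×0.36131 ≈ 0.26466
Lighter = 0.47415, Darker = 0.26466
Ratio = (L_lighter + 0.05) / (L_darker + 0.05)
Ratio = (0.47415 + 0.05) / (0.26466 + 0.05) = 0.52415 / 0.31466 ≈ 1.6657
Ratio ≈ 1.67:1


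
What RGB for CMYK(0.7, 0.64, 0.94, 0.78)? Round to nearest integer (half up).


R = 255 × (1-C) × (1-K) = 255 × 0.30 × 0.22 = 16.83 → 17
G = 255 × (1-M) × (1-K) = 255 × 0.36 × 0.22 = 20.196 → 20
B = 255 × (1-Y) × (1-K) = 255 × 0.06 × 0.22 = 3.366 → 3
= RGB(17, 20, 3)


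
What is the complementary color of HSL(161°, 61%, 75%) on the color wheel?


Complement = opposite side of color wheel = hue + 180°
H' = (161 + 180) mod 360 = 341°
S and L unchanged.
= HSL(341°, 61%, 75%)


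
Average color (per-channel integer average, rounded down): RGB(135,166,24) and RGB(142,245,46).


Midpoint: each channel = ⌊(C₁+C₂)/2⌋
R: ⌊(135+142)/2⌋ = 138
G: ⌊(166+245)/2⌋ = 205
B: ⌊(24+46)/2⌋ = 35
= RGB(138, 205, 35)


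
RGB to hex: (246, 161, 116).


R = 246 → F6 (hex)
G = 161 → A1 (hex)
B = 116 → 74 (hex)
Hex = #F6A174


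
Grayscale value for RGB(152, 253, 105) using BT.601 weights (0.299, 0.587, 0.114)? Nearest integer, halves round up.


Gray = 0.299×R + 0.587×G + 0.114×B
Gray = 0.299×152 + 0.587×253 + 0.114×105
Gray = 45.448 + 148.511 + 11.970
Gray = 205.929 → round half up → 206
Gray = 206


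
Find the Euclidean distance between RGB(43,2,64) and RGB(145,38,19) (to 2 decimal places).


d = √[(R₁-R₂)² + (G₁-G₂)² + (B₁-B₂)²]
d = √[(43-145)² + (2-38)² + (64-19)²]
d = √[10404 + 1296 + 2025]
d = √13725
d ≈ 117.15


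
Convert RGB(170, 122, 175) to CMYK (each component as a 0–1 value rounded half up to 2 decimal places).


R'=170/255≈0.6667, G'=122/255≈0.4784, B'=175/255≈0.6863
K = 1 - max(R',G',B') = 1 - 175/255 = 80/255 = 0.31372… → 0.31
(1-R'-K)/(1-K) simplifies to (max-R)/max with max = 175:
C = (175-170)/175 = 5/175 = 0.02857… → 0.03
M = (175-122)/175 = 53/175 = 0.30285… → 0.30
Y = (175-175)/175 = 0/175 = 0 → 0.00
= CMYK(0.03, 0.30, 0.00, 0.31)


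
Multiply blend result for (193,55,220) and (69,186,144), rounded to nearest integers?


Multiply: C = A×B/255, rounded to nearest integer
R: 193×69/255 = 13317/255 ≈ 52.224 → 52
G: 55×186/255 = 10230/255 ≈ 40.118 → 40
B: 220×144/255 = 31680/255 ≈ 124.235 → 124
= RGB(52, 40, 124)


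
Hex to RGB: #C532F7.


C5 → 197 (R)
32 → 50 (G)
F7 → 247 (B)
= RGB(197, 50, 247)


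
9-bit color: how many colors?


Colors = 2^bits = 2^9
= 512 colors


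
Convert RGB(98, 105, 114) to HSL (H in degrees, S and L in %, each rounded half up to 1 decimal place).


Normalize: R'=98/255≈0.3843, G'=105/255≈0.4118, B'=114/255≈0.4471
Max=114/255, Min=98/255, Δ=Max-Min=16/255
L = (Max+Min)/2 = (114+98)/510 = 212/510 = 0.41568… → L = 41.6%
L ≤ 0.5 → S = Δ/(Max+Min) = 16/(114+98) = 16/212 = 0.07547… → S = 7.5%
(the 1/255 factors cancel in S and H, so raw channel differences can be used)
Max is B' → H = 60 × ((R-G)/Δ + 4) = 60 × ((98-105)/16 + 4)
  -7/16 + 4 = -0.4375 + 4 = 3.5625
  H = 60 × 3.5625 = 213.75° → H = 213.8°
= HSL(213.8°, 7.5%, 41.6%)


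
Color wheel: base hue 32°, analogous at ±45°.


Base hue: 32°
Left analog: (32 - 45) mod 360 = 347°
Right analog: (32 + 45) mod 360 = 77°
Analogous hues = 347° and 77°


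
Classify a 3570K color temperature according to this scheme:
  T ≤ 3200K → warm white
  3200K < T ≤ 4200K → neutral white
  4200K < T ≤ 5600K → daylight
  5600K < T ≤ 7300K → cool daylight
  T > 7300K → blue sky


Temperature: 3570K
3200K < 3570K ≤ 4200K → neutral white
Classification: neutral white


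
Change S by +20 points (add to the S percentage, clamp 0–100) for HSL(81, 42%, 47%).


Original S = 42%
Adjustment = +20 percentage points
New S = 42 + (20) = 62
Clamp to [0, 100] → 62
= HSL(81°, 62%, 47%)


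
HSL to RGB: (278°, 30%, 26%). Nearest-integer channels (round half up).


H=278°, S=0.30, L=0.26
C = (1-|2L-1|)×S = (1-|-0.48|)×0.30 = 0.156
H' = H/60 = 278/60 ≈ 4.6333; X = C×(1-|H' mod 2 - 1|) = 0.0988
m = L - C/2 = 0.26 - 0.078 = 0.182
Sector ⌊H'⌋ = 4 → (R',G',B') = (0.0988, 0.0, 0.156)
RGB = ((R'+m)×255, (G'+m)×255, (B'+m)×255) = (71.604, 46.41, 86.19)
Round half up → RGB(72, 46, 86)


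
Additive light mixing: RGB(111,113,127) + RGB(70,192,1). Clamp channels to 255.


Additive: each channel = min(255, C₁+C₂)
R: 111+70 = 181 → 181
G: 113+192 = 305 → 255
B: 127+1 = 128 → 128
= RGB(181, 255, 128)


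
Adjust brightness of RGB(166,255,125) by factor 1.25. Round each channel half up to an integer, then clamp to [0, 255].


Multiply each channel by 1.25, round half up, clamp to [0, 255]
R: 166×1.25 = 207.5 → round → 208
G: 255×1.25 = 318.75 → round → 319 → clamp → 255
B: 125×1.25 = 156.25 → round → 156
= RGB(208, 255, 156)


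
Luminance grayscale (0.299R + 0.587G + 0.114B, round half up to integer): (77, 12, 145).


Gray = 0.299×R + 0.587×G + 0.114×B
Gray = 0.299×77 + 0.587×12 + 0.114×145
Gray = 23.023 + 7.044 + 16.530
Gray = 46.597 → round half up → 47
Gray = 47


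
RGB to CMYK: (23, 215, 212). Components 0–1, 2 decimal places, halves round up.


R'=23/255≈0.0902, G'=215/255≈0.8431, B'=212/255≈0.8314
K = 1 - max(R',G',B') = 1 - 215/255 = 40/255 = 0.15686… → 0.16
(1-R'-K)/(1-K) simplifies to (max-R)/max with max = 215:
C = (215-23)/215 = 192/215 = 0.89302… → 0.89
M = (215-215)/215 = 0/215 = 0 → 0.00
Y = (215-212)/215 = 3/215 = 0.01395… → 0.01
= CMYK(0.89, 0.00, 0.01, 0.16)


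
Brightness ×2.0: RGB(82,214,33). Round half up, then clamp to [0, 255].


Multiply each channel by 2.0, round half up, clamp to [0, 255]
R: 82×2.0 = 164
G: 214×2.0 = 428 → clamp → 255
B: 33×2.0 = 66
= RGB(164, 255, 66)


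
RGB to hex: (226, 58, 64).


R = 226 → E2 (hex)
G = 58 → 3A (hex)
B = 64 → 40 (hex)
Hex = #E23A40


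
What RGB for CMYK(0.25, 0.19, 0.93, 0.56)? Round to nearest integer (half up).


R = 255 × (1-C) × (1-K) = 255 × 0.75 × 0.44 = 84.15 → 84
G = 255 × (1-M) × (1-K) = 255 × 0.81 × 0.44 = 90.882 → 91
B = 255 × (1-Y) × (1-K) = 255 × 0.07 × 0.44 = 7.854 → 8
= RGB(84, 91, 8)


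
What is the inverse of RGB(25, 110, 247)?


Invert: (255-R, 255-G, 255-B)
R: 255-25 = 230
G: 255-110 = 145
B: 255-247 = 8
= RGB(230, 145, 8)


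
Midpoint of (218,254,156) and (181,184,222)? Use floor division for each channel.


Midpoint: each channel = ⌊(C₁+C₂)/2⌋
R: ⌊(218+181)/2⌋ = 199
G: ⌊(254+184)/2⌋ = 219
B: ⌊(156+222)/2⌋ = 189
= RGB(199, 219, 189)


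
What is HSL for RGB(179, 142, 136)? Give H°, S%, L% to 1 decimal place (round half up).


Normalize: R'=179/255≈0.7020, G'=142/255≈0.5569, B'=136/255≈0.5333
Max=179/255, Min=136/255, Δ=Max-Min=43/255
L = (Max+Min)/2 = (179+136)/510 = 315/510 = 0.61764… → L = 61.8%
L > 0.5 → S = Δ/(2-Max-Min) = 43/(510-179-136) = 43/195 = 0.22051… → S = 22.1%
(the 1/255 factors cancel in S and H, so raw channel differences can be used)
Max is R' → H = 60 × (((G-B)/Δ) mod 6) = 60 × (((142-136)/43) mod 6)
  6/43 = 0.1395…
  H = 60 × 0.1395… = 8.372…° → H = 8.4°
= HSL(8.4°, 22.1%, 61.8%)


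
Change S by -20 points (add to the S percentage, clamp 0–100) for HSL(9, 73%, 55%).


Original S = 73%
Adjustment = -20 percentage points
New S = 73 + (-20) = 53
Clamp to [0, 100] → 53
= HSL(9°, 53%, 55%)


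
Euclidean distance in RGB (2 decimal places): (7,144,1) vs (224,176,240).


d = √[(R₁-R₂)² + (G₁-G₂)² + (B₁-B₂)²]
d = √[(7-224)² + (144-176)² + (1-240)²]
d = √[47089 + 1024 + 57121]
d = √105234
d ≈ 324.40


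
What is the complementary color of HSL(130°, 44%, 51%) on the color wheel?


Complement = opposite side of color wheel = hue + 180°
H' = (130 + 180) mod 360 = 310°
S and L unchanged.
= HSL(310°, 44%, 51%)


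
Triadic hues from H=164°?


Triadic: equally spaced at 120° intervals
H1 = 164°
H2 = (164 + 120) mod 360 = 284°
H3 = (164 + 240) mod 360 = 44°
Triadic = 164°, 284°, 44°


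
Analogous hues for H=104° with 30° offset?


Base hue: 104°
Left analog: (104 - 30) mod 360 = 74°
Right analog: (104 + 30) mod 360 = 134°
Analogous hues = 74° and 134°


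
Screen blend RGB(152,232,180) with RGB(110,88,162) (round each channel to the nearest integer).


Screen: C = 255 - (255-A)×(255-B)/255, rounded to nearest integer
R: 255 - (255-152)×(255-110)/255 = 255 - 14935/255 ≈ 255 - 58.569 = 196.431 → 196
G: 255 - (255-232)×(255-88)/255 = 255 - 3841/255 ≈ 255 - 15.063 = 239.937 → 240
B: 255 - (255-180)×(255-162)/255 = 255 - 6975/255 ≈ 255 - 27.353 = 227.647 → 228
= RGB(196, 240, 228)


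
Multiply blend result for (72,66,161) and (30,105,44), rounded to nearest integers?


Multiply: C = A×B/255, rounded to nearest integer
R: 72×30/255 = 2160/255 ≈ 8.471 → 8
G: 66×105/255 = 6930/255 ≈ 27.176 → 27
B: 161×44/255 = 7084/255 ≈ 27.780 → 28
= RGB(8, 27, 28)


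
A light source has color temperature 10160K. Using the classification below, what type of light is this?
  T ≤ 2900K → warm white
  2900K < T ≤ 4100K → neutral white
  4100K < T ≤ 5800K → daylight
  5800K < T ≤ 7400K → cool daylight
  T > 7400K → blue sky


Temperature: 10160K
10160K > 7400K → blue sky
Classification: blue sky


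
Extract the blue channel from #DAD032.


Color: #DAD032
R = DA = 218
G = D0 = 208
B = 32 = 50
Blue = 50


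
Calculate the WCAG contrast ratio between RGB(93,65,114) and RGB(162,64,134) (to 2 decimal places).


Linearize each sRGB channel c=v/255: c/12.92 if c ≤ 0.04045 else ((c+0.055)/1.055)^2.4
L = 0.2126×R_lin + 0.7152×G_lin + 0.0722×B_lin
Color 1 (93,65,114):
  R=93: 93/255≈0.3647 > 0.04045 → ((0.3647+0.055)/1.055)^2.4 ≈ 0.10946
  G=65: 65/255≈0.2549 > 0.04045 → ((0.2549+0.055)/1.055)^2.4 ≈ 0.05286
  B=114: 114/255≈0.4471 > 0.04045 → ((0.4471+0.055)/1.055)^2.4 ≈ 0.16827
  L1 = 0.2126×0.10946 + 0.7152×0.05286 + 0.0722×0.16827 ≈ 0.07323
Color 2 (162,64,134):
  R=162: 162/255≈0.6353 > 0.04045 → ((0.6353+0.055)/1.055)^2.4 ≈ 0.36131
  G=64: 64/255≈0.2510 > 0.04045 → ((0.2510+0.055)/1.055)^2.4 ≈ 0.05127
  B=134: 134/255≈0.5255 > 0.04045 → ((0.5255+0.055)/1.055)^2.4 ≈ 0.23840
  L2 = 0.2126×0.36131 + 0.7152×0.05127 + 0.0722×0.23840 ≈ 0.13069
Lighter = 0.13069, Darker = 0.07323
Ratio = (L_lighter + 0.05) / (L_darker + 0.05)
Ratio = (0.13069 + 0.05) / (0.07323 + 0.05) = 0.18069 / 0.12323 ≈ 1.4664
Ratio ≈ 1.47:1


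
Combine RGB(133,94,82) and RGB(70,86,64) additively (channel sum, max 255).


Additive: each channel = min(255, C₁+C₂)
R: 133+70 = 203 → 203
G: 94+86 = 180 → 180
B: 82+64 = 146 → 146
= RGB(203, 180, 146)


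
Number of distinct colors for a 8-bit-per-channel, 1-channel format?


Total bits = 8 bits/channel × 1 channels = 8 bits
Distinct colors = 2^8
= 256 colors


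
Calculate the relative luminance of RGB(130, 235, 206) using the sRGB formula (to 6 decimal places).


Linearize each channel (sRGB transfer function): c = v/255; c_lin = c/12.92 if c ≤ 0.04045, else ((c+0.055)/1.055)^2.4
  R: 130/255 ≈ 0.509804 > 0.04045 → ((0.509804+0.055)/1.055)^2.4 ≈ 0.223228
  G: 235/255 ≈ 0.921569 > 0.04045 → ((0.921569+0.055)/1.055)^2.4 ≈ 0.830770
  B: 206/255 ≈ 0.807843 > 0.04045 → ((0.807843+0.055)/1.055)^2.4 ≈ 0.617207
R_lin = 0.223228, G_lin = 0.830770, B_lin = 0.617207
L = 0.2126×R + 0.7152×G + 0.0722×B
L = 0.2126×0.223228 + 0.7152×0.830770 + 0.0722×0.617207
L ≈ 0.686187


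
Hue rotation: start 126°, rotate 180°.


New hue = (H + rotation) mod 360
New hue = (126 + 180) mod 360
= 306 mod 360
= 306°


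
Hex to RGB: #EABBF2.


EA → 234 (R)
BB → 187 (G)
F2 → 242 (B)
= RGB(234, 187, 242)


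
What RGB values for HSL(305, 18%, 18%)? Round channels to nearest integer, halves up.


H=305°, S=0.18, L=0.18
C = (1-|2L-1|)×S = (1-|-0.64|)×0.18 = 0.0648
H' = H/60 = 305/60 ≈ 5.0833; X = C×(1-|H' mod 2 - 1|) = 0.0594
m = L - C/2 = 0.18 - 0.0324 = 0.1476
Sector ⌊H'⌋ = 5 → (R',G',B') = (0.0648, 0.0, 0.0594)
RGB = ((R'+m)×255, (G'+m)×255, (B'+m)×255) = (54.162, 37.638, 52.785)
Round half up → RGB(54, 38, 53)


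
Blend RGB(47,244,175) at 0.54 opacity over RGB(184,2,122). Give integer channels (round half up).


C = α×F + (1-α)×B, with 1-α = 0.46
R: 0.54×47 + 0.46×184 = 25.38 + 84.64 = 110.02 → 110
G: 0.54×244 + 0.46×2 = 131.76 + 0.92 = 132.68 → 133
B: 0.54×175 + 0.46×122 = 94.50 + 56.12 = 150.62 → 151
= RGB(110, 133, 151)


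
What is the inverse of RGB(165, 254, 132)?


Invert: (255-R, 255-G, 255-B)
R: 255-165 = 90
G: 255-254 = 1
B: 255-132 = 123
= RGB(90, 1, 123)


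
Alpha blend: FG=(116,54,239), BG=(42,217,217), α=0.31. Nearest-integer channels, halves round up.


C = α×F + (1-α)×B, with 1-α = 0.69
R: 0.31×116 + 0.69×42 = 35.96 + 28.98 = 64.94 → 65
G: 0.31×54 + 0.69×217 = 16.74 + 149.73 = 166.47 → 166
B: 0.31×239 + 0.69×217 = 74.09 + 149.73 = 223.82 → 224
= RGB(65, 166, 224)


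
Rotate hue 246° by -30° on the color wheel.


New hue = (H + rotation) mod 360
New hue = (246 -30) mod 360
= 216 mod 360
= 216°


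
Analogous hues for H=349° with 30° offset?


Base hue: 349°
Left analog: (349 - 30) mod 360 = 319°
Right analog: (349 + 30) mod 360 = 19°
Analogous hues = 319° and 19°


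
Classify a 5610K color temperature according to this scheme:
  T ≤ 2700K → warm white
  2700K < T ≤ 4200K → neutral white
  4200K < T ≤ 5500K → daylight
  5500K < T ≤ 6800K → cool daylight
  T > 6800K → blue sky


Temperature: 5610K
5500K < 5610K ≤ 6800K → cool daylight
Classification: cool daylight


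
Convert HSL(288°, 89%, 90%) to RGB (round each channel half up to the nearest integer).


H=288°, S=0.89, L=0.90
C = (1-|2L-1|)×S = (1-|0.80|)×0.89 = 0.178
H' = H/60 = 288/60 ≈ 4.8000; X = C×(1-|H' mod 2 - 1|) = 0.1424
m = L - C/2 = 0.90 - 0.089 = 0.811
Sector ⌊H'⌋ = 4 → (R',G',B') = (0.1424, 0.0, 0.178)
RGB = ((R'+m)×255, (G'+m)×255, (B'+m)×255) = (243.117, 206.805, 252.195)
Round half up → RGB(243, 207, 252)


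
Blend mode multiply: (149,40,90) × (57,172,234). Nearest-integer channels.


Multiply: C = A×B/255, rounded to nearest integer
R: 149×57/255 = 8493/255 ≈ 33.306 → 33
G: 40×172/255 = 6880/255 ≈ 26.980 → 27
B: 90×234/255 = 21060/255 ≈ 82.588 → 83
= RGB(33, 27, 83)


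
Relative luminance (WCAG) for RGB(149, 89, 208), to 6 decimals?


Linearize each channel (sRGB transfer function): c = v/255; c_lin = c/12.92 if c ≤ 0.04045, else ((c+0.055)/1.055)^2.4
  R: 149/255 ≈ 0.584314 > 0.04045 → ((0.584314+0.055)/1.055)^2.4 ≈ 0.300544
  G: 89/255 ≈ 0.349020 > 0.04045 → ((0.349020+0.055)/1.055)^2.4 ≈ 0.099899
  B: 208/255 ≈ 0.815686 > 0.04045 → ((0.815686+0.055)/1.055)^2.4 ≈ 0.630757
R_lin = 0.300544, G_lin = 0.099899, B_lin = 0.630757
L = 0.2126×R + 0.7152×G + 0.0722×B
L = 0.2126×0.300544 + 0.7152×0.099899 + 0.0722×0.630757
L ≈ 0.180884


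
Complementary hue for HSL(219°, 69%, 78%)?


Complement = opposite side of color wheel = hue + 180°
H' = (219 + 180) mod 360 = 39°
S and L unchanged.
= HSL(39°, 69%, 78%)


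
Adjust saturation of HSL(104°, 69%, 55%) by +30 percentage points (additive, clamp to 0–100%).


Original S = 69%
Adjustment = +30 percentage points
New S = 69 + (30) = 99
Clamp to [0, 100] → 99
= HSL(104°, 99%, 55%)


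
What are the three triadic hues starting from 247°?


Triadic: equally spaced at 120° intervals
H1 = 247°
H2 = (247 + 120) mod 360 = 7°
H3 = (247 + 240) mod 360 = 127°
Triadic = 247°, 7°, 127°


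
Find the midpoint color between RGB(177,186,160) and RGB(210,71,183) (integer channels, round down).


Midpoint: each channel = ⌊(C₁+C₂)/2⌋
R: ⌊(177+210)/2⌋ = 193
G: ⌊(186+71)/2⌋ = 128
B: ⌊(160+183)/2⌋ = 171
= RGB(193, 128, 171)


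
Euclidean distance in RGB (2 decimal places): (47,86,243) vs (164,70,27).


d = √[(R₁-R₂)² + (G₁-G₂)² + (B₁-B₂)²]
d = √[(47-164)² + (86-70)² + (243-27)²]
d = √[13689 + 256 + 46656]
d = √60601
d ≈ 246.17


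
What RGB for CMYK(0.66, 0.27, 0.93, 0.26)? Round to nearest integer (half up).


R = 255 × (1-C) × (1-K) = 255 × 0.34 × 0.74 = 64.158 → 64
G = 255 × (1-M) × (1-K) = 255 × 0.73 × 0.74 = 137.751 → 138
B = 255 × (1-Y) × (1-K) = 255 × 0.07 × 0.74 = 13.209 → 13
= RGB(64, 138, 13)


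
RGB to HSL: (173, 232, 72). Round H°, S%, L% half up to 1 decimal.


Normalize: R'=173/255≈0.6784, G'=232/255≈0.9098, B'=72/255≈0.2824
Max=232/255, Min=72/255, Δ=Max-Min=160/255
L = (Max+Min)/2 = (232+72)/510 = 304/510 = 0.59607… → L = 59.6%
L > 0.5 → S = Δ/(2-Max-Min) = 160/(510-232-72) = 160/206 = 0.77669… → S = 77.7%
(the 1/255 factors cancel in S and H, so raw channel differences can be used)
Max is G' → H = 60 × ((B-R)/Δ + 2) = 60 × ((72-173)/160 + 2)
  -101/160 + 2 = -0.6312… + 2 = 1.3687…
  H = 60 × 1.3687… = 82.125° → H = 82.1°
= HSL(82.1°, 77.7%, 59.6%)


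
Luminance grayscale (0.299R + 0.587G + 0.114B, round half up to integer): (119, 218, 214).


Gray = 0.299×R + 0.587×G + 0.114×B
Gray = 0.299×119 + 0.587×218 + 0.114×214
Gray = 35.581 + 127.966 + 24.396
Gray = 187.943 → round half up → 188
Gray = 188


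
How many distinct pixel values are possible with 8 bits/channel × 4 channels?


Total bits = 8 bits/channel × 4 channels = 32 bits
Distinct pixel values = 2^32
= 4,294,967,296 pixel values


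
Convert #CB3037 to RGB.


CB → 203 (R)
30 → 48 (G)
37 → 55 (B)
= RGB(203, 48, 55)


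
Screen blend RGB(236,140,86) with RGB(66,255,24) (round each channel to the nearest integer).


Screen: C = 255 - (255-A)×(255-B)/255, rounded to nearest integer
R: 255 - (255-236)×(255-66)/255 = 255 - 3591/255 ≈ 255 - 14.082 = 240.918 → 241
G: 255 - (255-140)×(255-255)/255 = 255 - 0/255 ≈ 255 - 0.000 = 255.000 → 255
B: 255 - (255-86)×(255-24)/255 = 255 - 39039/255 ≈ 255 - 153.094 = 101.906 → 102
= RGB(241, 255, 102)


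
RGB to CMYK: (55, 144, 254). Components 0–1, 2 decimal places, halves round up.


R'=55/255≈0.2157, G'=144/255≈0.5647, B'=254/255≈0.9961
K = 1 - max(R',G',B') = 1 - 254/255 = 1/255 = 0.00392… → 0.00
(1-R'-K)/(1-K) simplifies to (max-R)/max with max = 254:
C = (254-55)/254 = 199/254 = 0.78346… → 0.78
M = (254-144)/254 = 110/254 = 0.43307… → 0.43
Y = (254-254)/254 = 0/254 = 0 → 0.00
= CMYK(0.78, 0.43, 0.00, 0.00)


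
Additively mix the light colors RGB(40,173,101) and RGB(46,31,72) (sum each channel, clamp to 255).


Additive: each channel = min(255, C₁+C₂)
R: 40+46 = 86 → 86
G: 173+31 = 204 → 204
B: 101+72 = 173 → 173
= RGB(86, 204, 173)


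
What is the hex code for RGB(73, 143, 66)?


R = 73 → 49 (hex)
G = 143 → 8F (hex)
B = 66 → 42 (hex)
Hex = #498F42


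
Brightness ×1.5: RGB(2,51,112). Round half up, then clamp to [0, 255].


Multiply each channel by 1.5, round half up, clamp to [0, 255]
R: 2×1.5 = 3
G: 51×1.5 = 76.5 → round → 77
B: 112×1.5 = 168
= RGB(3, 77, 168)


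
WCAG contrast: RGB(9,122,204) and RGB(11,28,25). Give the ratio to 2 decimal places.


Linearize each sRGB channel c=v/255: c/12.92 if c ≤ 0.04045 else ((c+0.055)/1.055)^2.4
L = 0.2126×R_lin + 0.7152×G_lin + 0.0722×B_lin
Color 1 (9,122,204):
  R=9: 9/255≈0.0353 ≤ 0.04045 → 0.0353/12.92 ≈ 0.00273
  G=122: 122/255≈0.4784 > 0.04045 → ((0.4784+0.055)/1.055)^2.4 ≈ 0.19462
  B=204: 204/255≈0.8000 > 0.04045 → ((0.8000+0.055)/1.055)^2.4 ≈ 0.60383
  L1 = 0.2126×0.00273 + 0.7152×0.19462 + 0.0722×0.60383 ≈ 0.18337
Color 2 (11,28,25):
  R=11: 11/255≈0.0431 > 0.04045 → ((0.0431+0.055)/1.055)^2.4 ≈ 0.00335
  G=28: 28/255≈0.1098 > 0.04045 → ((0.1098+0.055)/1.055)^2.4 ≈ 0.01161
  B=25: 25/255≈0.0980 > 0.04045 → ((0.0980+0.055)/1.055)^2.4 ≈ 0.00972
  L2 = 0.2126×0.00335 + 0.7152×0.01161 + 0.0722×0.00972 ≈ 0.00972
Lighter = 0.18337, Darker = 0.00972
Ratio = (L_lighter + 0.05) / (L_darker + 0.05)
Ratio = (0.18337 + 0.05) / (0.00972 + 0.05) = 0.23337 / 0.05972 ≈ 3.9078
Ratio ≈ 3.91:1


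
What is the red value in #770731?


Color: #770731
R = 77 = 119
G = 07 = 7
B = 31 = 49
Red = 119


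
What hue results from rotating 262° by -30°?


New hue = (H + rotation) mod 360
New hue = (262 -30) mod 360
= 232 mod 360
= 232°


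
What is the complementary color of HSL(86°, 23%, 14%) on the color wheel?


Complement = opposite side of color wheel = hue + 180°
H' = (86 + 180) mod 360 = 266°
S and L unchanged.
= HSL(266°, 23%, 14%)


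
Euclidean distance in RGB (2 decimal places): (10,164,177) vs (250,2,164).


d = √[(R₁-R₂)² + (G₁-G₂)² + (B₁-B₂)²]
d = √[(10-250)² + (164-2)² + (177-164)²]
d = √[57600 + 26244 + 169]
d = √84013
d ≈ 289.85


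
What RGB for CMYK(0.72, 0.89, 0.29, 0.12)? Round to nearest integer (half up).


R = 255 × (1-C) × (1-K) = 255 × 0.28 × 0.88 = 62.832 → 63
G = 255 × (1-M) × (1-K) = 255 × 0.11 × 0.88 = 24.684 → 25
B = 255 × (1-Y) × (1-K) = 255 × 0.71 × 0.88 = 159.324 → 159
= RGB(63, 25, 159)


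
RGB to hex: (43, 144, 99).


R = 43 → 2B (hex)
G = 144 → 90 (hex)
B = 99 → 63 (hex)
Hex = #2B9063


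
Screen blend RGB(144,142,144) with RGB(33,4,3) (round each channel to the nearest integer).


Screen: C = 255 - (255-A)×(255-B)/255, rounded to nearest integer
R: 255 - (255-144)×(255-33)/255 = 255 - 24642/255 ≈ 255 - 96.635 = 158.365 → 158
G: 255 - (255-142)×(255-4)/255 = 255 - 28363/255 ≈ 255 - 111.227 = 143.773 → 144
B: 255 - (255-144)×(255-3)/255 = 255 - 27972/255 ≈ 255 - 109.694 = 145.306 → 145
= RGB(158, 144, 145)


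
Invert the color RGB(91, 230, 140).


Invert: (255-R, 255-G, 255-B)
R: 255-91 = 164
G: 255-230 = 25
B: 255-140 = 115
= RGB(164, 25, 115)


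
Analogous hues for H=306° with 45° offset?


Base hue: 306°
Left analog: (306 - 45) mod 360 = 261°
Right analog: (306 + 45) mod 360 = 351°
Analogous hues = 261° and 351°


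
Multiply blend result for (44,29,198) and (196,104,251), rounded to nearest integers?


Multiply: C = A×B/255, rounded to nearest integer
R: 44×196/255 = 8624/255 ≈ 33.820 → 34
G: 29×104/255 = 3016/255 ≈ 11.827 → 12
B: 198×251/255 = 49698/255 ≈ 194.894 → 195
= RGB(34, 12, 195)


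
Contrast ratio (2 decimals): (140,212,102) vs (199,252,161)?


Linearize each sRGB channel c=v/255: c/12.92 if c ≤ 0.04045 else ((c+0.055)/1.055)^2.4
L = 0.2126×R_lin + 0.7152×G_lin + 0.0722×B_lin
Color 1 (140,212,102):
  R=140: 140/255≈0.5490 > 0.04045 → ((0.5490+0.055)/1.055)^2.4 ≈ 0.26225
  G=212: 212/255≈0.8314 > 0.04045 → ((0.8314+0.055)/1.055)^2.4 ≈ 0.65837
  B=102: 102/255≈0.4000 > 0.04045 → ((0.4000+0.055)/1.055)^2.4 ≈ 0.13287
  L1 = 0.2126×0.26225 + 0.7152×0.65837 + 0.0722×0.13287 ≈ 0.53622
Color 2 (199,252,161):
  R=199: 199/255≈0.7804 > 0.04045 → ((0.7804+0.055)/1.055)^2.4 ≈ 0.57112
  G=252: 252/255≈0.9882 > 0.04045 → ((0.9882+0.055)/1.055)^2.4 ≈ 0.97345
  B=161: 161/255≈0.6314 > 0.04045 → ((0.6314+0.055)/1.055)^2.4 ≈ 0.35640
  L2 = 0.2126×0.57112 + 0.7152×0.97345 + 0.0722×0.35640 ≈ 0.84336
Lighter = 0.84336, Darker = 0.53622
Ratio = (L_lighter + 0.05) / (L_darker + 0.05)
Ratio = (0.84336 + 0.05) / (0.53622 + 0.05) = 0.89336 / 0.58622 ≈ 1.5239
Ratio ≈ 1.52:1


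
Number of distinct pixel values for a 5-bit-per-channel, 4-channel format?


Total bits = 5 bits/channel × 4 channels = 20 bits
Distinct pixel values = 2^20
= 1,048,576 pixel values


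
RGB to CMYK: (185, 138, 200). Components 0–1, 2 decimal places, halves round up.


R'=185/255≈0.7255, G'=138/255≈0.5412, B'=200/255≈0.7843
K = 1 - max(R',G',B') = 1 - 200/255 = 55/255 = 0.21568… → 0.22
(1-R'-K)/(1-K) simplifies to (max-R)/max with max = 200:
C = (200-185)/200 = 15/200 = 0.075 → 0.08
M = (200-138)/200 = 62/200 = 0.31 → 0.31
Y = (200-200)/200 = 0/200 = 0 → 0.00
= CMYK(0.08, 0.31, 0.00, 0.22)


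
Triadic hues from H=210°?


Triadic: equally spaced at 120° intervals
H1 = 210°
H2 = (210 + 120) mod 360 = 330°
H3 = (210 + 240) mod 360 = 90°
Triadic = 210°, 330°, 90°


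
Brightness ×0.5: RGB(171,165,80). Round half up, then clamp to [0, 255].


Multiply each channel by 0.5, round half up, clamp to [0, 255]
R: 171×0.5 = 85.5 → round → 86
G: 165×0.5 = 82.5 → round → 83
B: 80×0.5 = 40
= RGB(86, 83, 40)


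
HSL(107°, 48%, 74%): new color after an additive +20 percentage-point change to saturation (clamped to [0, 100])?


Original S = 48%
Adjustment = +20 percentage points
New S = 48 + (20) = 68
Clamp to [0, 100] → 68
= HSL(107°, 68%, 74%)


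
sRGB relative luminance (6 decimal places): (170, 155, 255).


Linearize each channel (sRGB transfer function): c = v/255; c_lin = c/12.92 if c ≤ 0.04045, else ((c+0.055)/1.055)^2.4
  R: 170/255 ≈ 0.666667 > 0.04045 → ((0.666667+0.055)/1.055)^2.4 ≈ 0.401978
  G: 155/255 ≈ 0.607843 > 0.04045 → ((0.607843+0.055)/1.055)^2.4 ≈ 0.327778
  B: 255/255 ≈ 1.000000 > 0.04045 → ((1.000000+0.055)/1.055)^2.4 ≈ 1.000000
R_lin = 0.401978, G_lin = 0.327778, B_lin = 1.000000
L = 0.2126×R + 0.7152×G + 0.0722×B
L = 0.2126×0.401978 + 0.7152×0.327778 + 0.0722×1.000000
L ≈ 0.392087


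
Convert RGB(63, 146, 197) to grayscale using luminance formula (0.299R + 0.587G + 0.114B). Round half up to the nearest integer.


Gray = 0.299×R + 0.587×G + 0.114×B
Gray = 0.299×63 + 0.587×146 + 0.114×197
Gray = 18.837 + 85.702 + 22.458
Gray = 126.997 → round half up → 127
Gray = 127


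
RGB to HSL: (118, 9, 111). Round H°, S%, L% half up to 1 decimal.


Normalize: R'=118/255≈0.4627, G'=9/255≈0.0353, B'=111/255≈0.4353
Max=118/255, Min=9/255, Δ=Max-Min=109/255
L = (Max+Min)/2 = (118+9)/510 = 127/510 = 0.24901… → L = 24.9%
L ≤ 0.5 → S = Δ/(Max+Min) = 109/(118+9) = 109/127 = 0.85826… → S = 85.8%
(the 1/255 factors cancel in S and H, so raw channel differences can be used)
Max is R' → H = 60 × (((G-B)/Δ) mod 6) = 60 × (((9-111)/109) mod 6)
  (-102)/109 = -0.9357…; negative, so add 6 → 5.0642…
  H = 60 × 5.0642… = 303.853…° → H = 303.9°
= HSL(303.9°, 85.8%, 24.9%)


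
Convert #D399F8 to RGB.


D3 → 211 (R)
99 → 153 (G)
F8 → 248 (B)
= RGB(211, 153, 248)


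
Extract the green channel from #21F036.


Color: #21F036
R = 21 = 33
G = F0 = 240
B = 36 = 54
Green = 240


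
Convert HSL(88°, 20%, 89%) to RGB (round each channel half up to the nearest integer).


H=88°, S=0.20, L=0.89
C = (1-|2L-1|)×S = (1-|0.78|)×0.20 = 0.044
H' = H/60 = 88/60 ≈ 1.4667; X = C×(1-|H' mod 2 - 1|) ≈ 0.0235
m = L - C/2 = 0.89 - 0.022 = 0.868
Sector ⌊H'⌋ = 1 → (R',G',B') = (≈0.0235, 0.044, 0.0)
RGB = ((R'+m)×255, (G'+m)×255, (B'+m)×255) = (227.324, 232.56, 221.34)
Round half up → RGB(227, 233, 221)


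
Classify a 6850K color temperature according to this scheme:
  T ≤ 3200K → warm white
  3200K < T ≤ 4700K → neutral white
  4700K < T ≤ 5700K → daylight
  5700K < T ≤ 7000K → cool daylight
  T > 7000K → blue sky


Temperature: 6850K
5700K < 6850K ≤ 7000K → cool daylight
Classification: cool daylight


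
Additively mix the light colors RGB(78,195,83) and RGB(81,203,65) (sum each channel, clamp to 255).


Additive: each channel = min(255, C₁+C₂)
R: 78+81 = 159 → 159
G: 195+203 = 398 → 255
B: 83+65 = 148 → 148
= RGB(159, 255, 148)


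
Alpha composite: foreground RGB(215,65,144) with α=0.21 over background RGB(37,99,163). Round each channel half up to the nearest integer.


C = α×F + (1-α)×B, with 1-α = 0.79
R: 0.21×215 + 0.79×37 = 45.15 + 29.23 = 74.38 → 74
G: 0.21×65 + 0.79×99 = 13.65 + 78.21 = 91.86 → 92
B: 0.21×144 + 0.79×163 = 30.24 + 128.77 = 159.01 → 159
= RGB(74, 92, 159)
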